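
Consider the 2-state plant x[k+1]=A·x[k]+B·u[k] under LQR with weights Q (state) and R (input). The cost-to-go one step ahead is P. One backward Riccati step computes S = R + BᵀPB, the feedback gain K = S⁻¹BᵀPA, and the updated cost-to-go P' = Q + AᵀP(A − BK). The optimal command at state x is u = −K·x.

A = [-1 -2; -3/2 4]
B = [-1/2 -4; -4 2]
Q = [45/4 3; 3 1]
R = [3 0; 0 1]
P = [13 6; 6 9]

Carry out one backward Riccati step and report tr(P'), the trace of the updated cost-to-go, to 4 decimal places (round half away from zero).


14.7452

BᵀP = [-30.5000 -39.0000; -40.0000 -6.0000]
S = R + BᵀPB = [3 0; 0 1] + [171.2500 44.0000; 44.0000 148.0000] = [174.2500 44.0000; 44.0000 149.0000]
BᵀPA = [89.0000 -95.0000; 49.0000 56.0000]
K = S⁻¹·BᵀPA = [0.4622 -0.6917; 0.1924 0.5801]
A−BK = [0.0006 -0.0255; -0.0360 0.0731]
AᵀP(A−BK) = [0.6893 -0.8656; -0.8656 1.8059]
P' = Q + AᵀP(A−BK) = [11.9393 2.1344; 2.1344 2.8059]
tr(P') = 14.7452


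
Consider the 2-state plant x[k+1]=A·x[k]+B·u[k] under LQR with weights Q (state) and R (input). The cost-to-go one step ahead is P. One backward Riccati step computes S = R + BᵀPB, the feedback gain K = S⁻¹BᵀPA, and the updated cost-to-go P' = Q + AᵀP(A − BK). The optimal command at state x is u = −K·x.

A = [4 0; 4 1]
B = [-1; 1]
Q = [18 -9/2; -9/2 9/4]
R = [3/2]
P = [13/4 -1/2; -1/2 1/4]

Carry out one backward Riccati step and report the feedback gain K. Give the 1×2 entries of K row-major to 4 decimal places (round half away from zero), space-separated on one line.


-2.0000 0.1250

BᵀP = [-3.7500 0.7500]
S = R + BᵀPB = [3/2] + [4.5000] = [6.0000]
BᵀPA = [-12.0000 0.7500]
K = S⁻¹·BᵀPA = [-2.0000 0.1250]
A−BK = [2.0000 0.1250; 6.0000 0.8750]
AᵀP(A−BK) = [16.0000 0.5000; 0.5000 0.1563]
P' = Q + AᵀP(A−BK) = [34.0000 -4.0000; -4.0000 2.4063]
tr(P') = 36.4063


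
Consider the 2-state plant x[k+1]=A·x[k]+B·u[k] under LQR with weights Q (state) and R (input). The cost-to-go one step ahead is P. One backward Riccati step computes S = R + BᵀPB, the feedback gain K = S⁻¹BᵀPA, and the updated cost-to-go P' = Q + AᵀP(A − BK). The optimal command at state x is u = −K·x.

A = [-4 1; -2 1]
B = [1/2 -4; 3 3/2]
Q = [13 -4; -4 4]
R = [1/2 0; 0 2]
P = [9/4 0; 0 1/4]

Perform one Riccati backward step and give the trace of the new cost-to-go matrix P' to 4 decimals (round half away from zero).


19.1168

BᵀP = [1.1250 0.7500; -9.0000 0.3750]
S = R + BᵀPB = [1/2 0; 0 2] + [2.8125 -3.3750; -3.3750 36.5625] = [3.3125 -3.3750; -3.3750 38.5625]
BᵀPA = [-6.0000 1.8750; 35.2500 -8.6250]
K = S⁻¹·BᵀPA = [-0.9661 0.3713; 0.8295 -0.1912]
A−BK = [-0.1988 0.0497; -0.3459 0.1730]
AᵀP(A−BK) = [1.9618 -0.5337; -0.5337 0.1550]
P' = Q + AᵀP(A−BK) = [14.9618 -4.5337; -4.5337 4.1550]
tr(P') = 19.1168


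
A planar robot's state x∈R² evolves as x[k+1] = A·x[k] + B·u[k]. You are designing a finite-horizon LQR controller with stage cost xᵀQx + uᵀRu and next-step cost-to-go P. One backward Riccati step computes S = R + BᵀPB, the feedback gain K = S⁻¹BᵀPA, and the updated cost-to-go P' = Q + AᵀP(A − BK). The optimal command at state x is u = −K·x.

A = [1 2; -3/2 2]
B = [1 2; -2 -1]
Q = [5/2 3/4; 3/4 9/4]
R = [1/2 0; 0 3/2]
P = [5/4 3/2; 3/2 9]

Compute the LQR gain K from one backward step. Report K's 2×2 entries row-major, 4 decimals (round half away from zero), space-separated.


BᵀP = [-1.7500 -16.5000; 1.0000 -6.0000]
S = R + BᵀPB = [1/2 0; 0 3/2] + [31.2500 13.0000; 13.0000 8.0000] = [31.7500 13.0000; 13.0000 9.5000]
BᵀPA = [23.0000 -36.5000; 10.0000 -10.0000]
K = S⁻¹·BᵀPA = [0.6673 -1.6343; 0.1395 1.1838]
A−BK = [0.0537 1.2667; -0.0259 -0.0848]
AᵀP(A−BK) = [0.2573 -0.2488; -0.2488 5.1857]
P' = Q + AᵀP(A−BK) = [2.7573 0.5012; 0.5012 7.4357]
tr(P') = 10.1930

0.6673 -1.6343 0.1395 1.1838


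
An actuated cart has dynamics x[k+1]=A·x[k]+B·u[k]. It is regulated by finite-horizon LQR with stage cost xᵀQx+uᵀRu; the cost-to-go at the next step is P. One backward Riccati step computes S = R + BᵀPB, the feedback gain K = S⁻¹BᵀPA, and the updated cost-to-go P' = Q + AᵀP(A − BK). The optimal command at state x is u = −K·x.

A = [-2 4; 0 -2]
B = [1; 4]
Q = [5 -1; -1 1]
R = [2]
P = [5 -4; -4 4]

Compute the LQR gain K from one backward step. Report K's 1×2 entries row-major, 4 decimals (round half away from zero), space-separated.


0.5641 -1.7436

BᵀP = [-11.0000 12.0000]
S = R + BᵀPB = [2] + [37.0000] = [39.0000]
BᵀPA = [22.0000 -68.0000]
K = S⁻¹·BᵀPA = [0.5641 -1.7436]
A−BK = [-2.5641 5.7436; -2.2564 4.9744]
AᵀP(A−BK) = [7.5897 -17.6410; -17.6410 41.4359]
P' = Q + AᵀP(A−BK) = [12.5897 -18.6410; -18.6410 42.4359]
tr(P') = 55.0256


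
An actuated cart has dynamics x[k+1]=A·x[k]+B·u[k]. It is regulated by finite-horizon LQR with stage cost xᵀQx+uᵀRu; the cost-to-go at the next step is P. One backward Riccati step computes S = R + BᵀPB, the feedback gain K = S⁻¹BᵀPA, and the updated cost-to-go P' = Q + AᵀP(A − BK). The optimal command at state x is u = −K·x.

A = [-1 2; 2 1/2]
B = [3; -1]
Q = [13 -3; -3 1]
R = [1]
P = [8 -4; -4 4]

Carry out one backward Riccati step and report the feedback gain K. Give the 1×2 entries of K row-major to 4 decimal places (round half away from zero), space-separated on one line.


-0.5941 0.4752

BᵀP = [28.0000 -16.0000]
S = R + BᵀPB = [1] + [100.0000] = [101.0000]
BᵀPA = [-60.0000 48.0000]
K = S⁻¹·BᵀPA = [-0.5941 0.4752]
A−BK = [0.7822 0.5743; 1.4059 0.9752]
AᵀP(A−BK) = [4.3564 2.5149; 2.5149 2.1881]
P' = Q + AᵀP(A−BK) = [17.3564 -0.4851; -0.4851 3.1881]
tr(P') = 20.5446


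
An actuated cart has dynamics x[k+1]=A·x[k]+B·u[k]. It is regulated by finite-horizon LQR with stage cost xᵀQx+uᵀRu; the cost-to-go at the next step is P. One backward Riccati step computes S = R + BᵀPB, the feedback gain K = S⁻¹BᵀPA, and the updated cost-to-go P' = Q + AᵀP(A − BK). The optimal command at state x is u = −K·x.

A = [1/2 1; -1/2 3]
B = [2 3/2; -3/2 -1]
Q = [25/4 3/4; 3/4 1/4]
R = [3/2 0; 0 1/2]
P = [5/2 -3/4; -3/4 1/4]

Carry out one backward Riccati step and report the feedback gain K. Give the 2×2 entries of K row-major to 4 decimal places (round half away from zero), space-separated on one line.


0.0979 0.0080 0.2150 0.0332

BᵀP = [6.1250 -1.8750; 4.5000 -1.3750]
S = R + BᵀPB = [3/2 0; 0 1/2] + [15.0625 11.0625; 11.0625 8.1250] = [16.5625 11.0625; 11.0625 8.6250]
BᵀPA = [4.0000 0.5000; 2.9375 0.3750]
K = S⁻¹·BᵀPA = [0.0979 0.0080; 0.2150 0.0332]
A−BK = [-0.0183 0.9342; -0.1381 3.0452]
AᵀP(A−BK) = [0.0393 -0.0046; -0.0046 0.2335]
P' = Q + AᵀP(A−BK) = [6.2893 0.7454; 0.7454 0.4835]
tr(P') = 6.7728


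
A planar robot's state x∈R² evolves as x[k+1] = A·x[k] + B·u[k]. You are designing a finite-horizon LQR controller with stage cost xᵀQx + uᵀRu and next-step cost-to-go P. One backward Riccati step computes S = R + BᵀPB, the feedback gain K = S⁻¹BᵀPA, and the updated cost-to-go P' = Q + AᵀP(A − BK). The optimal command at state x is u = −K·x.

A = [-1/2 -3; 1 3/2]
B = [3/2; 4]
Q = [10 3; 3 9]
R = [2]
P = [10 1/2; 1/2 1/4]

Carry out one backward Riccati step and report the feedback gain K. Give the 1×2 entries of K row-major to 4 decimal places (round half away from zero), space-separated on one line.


BᵀP = [17.0000 1.7500]
S = R + BᵀPB = [2] + [32.5000] = [34.5000]
BᵀPA = [-6.7500 -48.3750]
K = S⁻¹·BᵀPA = [-0.1957 -1.4022]
A−BK = [-0.2065 -0.8967; 1.7826 7.1087]
AᵀP(A−BK) = [0.9293 4.0353; 4.0353 18.2323]
P' = Q + AᵀP(A−BK) = [10.9293 7.0353; 7.0353 27.2323]
tr(P') = 38.1617

-0.1957 -1.4022


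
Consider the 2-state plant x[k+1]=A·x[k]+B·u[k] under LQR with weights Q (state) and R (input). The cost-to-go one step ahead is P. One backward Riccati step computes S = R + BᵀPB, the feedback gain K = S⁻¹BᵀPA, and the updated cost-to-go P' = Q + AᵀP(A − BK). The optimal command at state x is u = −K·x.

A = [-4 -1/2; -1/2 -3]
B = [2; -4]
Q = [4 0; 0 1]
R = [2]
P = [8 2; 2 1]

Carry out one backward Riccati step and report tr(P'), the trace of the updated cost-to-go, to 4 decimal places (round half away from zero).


100.4722

BᵀP = [8.0000 0.0000]
S = R + BᵀPB = [2] + [16.0000] = [18.0000]
BᵀPA = [-32.0000 -4.0000]
K = S⁻¹·BᵀPA = [-1.7778 -0.2222]
A−BK = [-0.4444 -0.0556; -7.6111 -3.8889]
AᵀP(A−BK) = [79.3611 34.8889; 34.8889 16.1111]
P' = Q + AᵀP(A−BK) = [83.3611 34.8889; 34.8889 17.1111]
tr(P') = 100.4722


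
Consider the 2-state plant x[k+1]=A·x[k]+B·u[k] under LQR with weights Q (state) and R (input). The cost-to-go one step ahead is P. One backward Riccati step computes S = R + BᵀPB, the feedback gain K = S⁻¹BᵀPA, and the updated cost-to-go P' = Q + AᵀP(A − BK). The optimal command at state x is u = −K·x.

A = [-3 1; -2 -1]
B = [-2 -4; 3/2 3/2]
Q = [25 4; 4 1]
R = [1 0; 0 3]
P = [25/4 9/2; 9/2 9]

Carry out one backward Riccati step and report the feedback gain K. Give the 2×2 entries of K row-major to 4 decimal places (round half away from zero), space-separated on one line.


-2.9581 -0.6713 2.1914 0.0898

BᵀP = [-5.7500 4.5000; -18.2500 -4.5000]
S = R + BᵀPB = [1 0; 0 3] + [18.2500 29.7500; 29.7500 66.2500] = [19.2500 29.7500; 29.7500 69.2500]
BᵀPA = [8.2500 -10.2500; 63.7500 -13.7500]
K = S⁻¹·BᵀPA = [-2.9581 -0.6713; 2.1914 0.0898]
A−BK = [-0.1507 0.0167; -0.8499 -0.1278]
AᵀP(A−BK) = [30.9526 3.5608; 3.5608 0.6044]
P' = Q + AᵀP(A−BK) = [55.9526 7.5608; 7.5608 1.6044]
tr(P') = 57.5569


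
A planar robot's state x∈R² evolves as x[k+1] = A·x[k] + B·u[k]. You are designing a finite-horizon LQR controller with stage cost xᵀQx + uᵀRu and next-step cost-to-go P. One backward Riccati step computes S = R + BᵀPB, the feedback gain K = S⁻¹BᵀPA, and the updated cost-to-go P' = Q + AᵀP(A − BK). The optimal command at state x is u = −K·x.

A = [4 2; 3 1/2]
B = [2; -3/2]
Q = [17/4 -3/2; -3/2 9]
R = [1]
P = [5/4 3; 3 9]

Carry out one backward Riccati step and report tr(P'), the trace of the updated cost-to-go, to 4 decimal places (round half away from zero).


BᵀP = [-2.0000 -7.5000]
S = R + BᵀPB = [1] + [7.2500] = [8.2500]
BᵀPA = [-30.5000 -7.7500]
K = S⁻¹·BᵀPA = [-3.6970 -0.9394]
A−BK = [11.3939 3.8788; -2.5455 -0.9091]
AᵀP(A−BK) = [60.2424 18.8485; 18.8485 5.9697]
P' = Q + AᵀP(A−BK) = [64.4924 17.3485; 17.3485 14.9697]
tr(P') = 79.4621

79.4621


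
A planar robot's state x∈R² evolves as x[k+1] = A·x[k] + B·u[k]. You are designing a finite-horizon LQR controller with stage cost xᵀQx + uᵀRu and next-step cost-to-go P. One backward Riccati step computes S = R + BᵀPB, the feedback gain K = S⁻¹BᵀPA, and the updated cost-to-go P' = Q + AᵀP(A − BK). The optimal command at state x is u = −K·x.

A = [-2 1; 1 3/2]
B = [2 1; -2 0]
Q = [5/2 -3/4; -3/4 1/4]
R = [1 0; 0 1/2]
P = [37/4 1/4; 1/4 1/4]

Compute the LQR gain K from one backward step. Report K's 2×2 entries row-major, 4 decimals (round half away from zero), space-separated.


-0.6122 0.0612 -0.7415 0.8741

BᵀP = [18.0000 0.0000; 9.2500 0.2500]
S = R + BᵀPB = [1 0; 0 1/2] + [36.0000 18.0000; 18.0000 9.2500] = [37.0000 18.0000; 18.0000 9.7500]
BᵀPA = [-36.0000 18.0000; -18.2500 9.6250]
K = S⁻¹·BᵀPA = [-0.6122 0.0612; -0.7415 0.8741]
A−BK = [-0.0340 0.0034; -0.2245 1.6224]
AᵀP(A−BK) = [0.6769 -0.4677; -0.4677 1.0468]
P' = Q + AᵀP(A−BK) = [3.1769 -1.2177; -1.2177 1.2968]
tr(P') = 4.4736


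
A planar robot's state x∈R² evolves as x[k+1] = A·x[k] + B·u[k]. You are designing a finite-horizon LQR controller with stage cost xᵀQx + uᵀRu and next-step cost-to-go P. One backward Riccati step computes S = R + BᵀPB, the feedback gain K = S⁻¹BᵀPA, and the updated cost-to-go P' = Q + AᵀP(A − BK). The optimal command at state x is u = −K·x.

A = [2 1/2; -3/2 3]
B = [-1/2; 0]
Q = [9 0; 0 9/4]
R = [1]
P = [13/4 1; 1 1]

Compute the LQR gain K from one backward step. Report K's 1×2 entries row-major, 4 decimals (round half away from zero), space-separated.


-1.3793 -1.2759

BᵀP = [-1.6250 -0.5000]
S = R + BᵀPB = [1] + [0.8125] = [1.8125]
BᵀPA = [-2.5000 -2.3125]
K = S⁻¹·BᵀPA = [-1.3793 -1.2759]
A−BK = [1.3103 -0.1379; -1.5000 3.0000]
AᵀP(A−BK) = [5.8017 0.8103; 0.8103 9.8621]
P' = Q + AᵀP(A−BK) = [14.8017 0.8103; 0.8103 12.1121]
tr(P') = 26.9138


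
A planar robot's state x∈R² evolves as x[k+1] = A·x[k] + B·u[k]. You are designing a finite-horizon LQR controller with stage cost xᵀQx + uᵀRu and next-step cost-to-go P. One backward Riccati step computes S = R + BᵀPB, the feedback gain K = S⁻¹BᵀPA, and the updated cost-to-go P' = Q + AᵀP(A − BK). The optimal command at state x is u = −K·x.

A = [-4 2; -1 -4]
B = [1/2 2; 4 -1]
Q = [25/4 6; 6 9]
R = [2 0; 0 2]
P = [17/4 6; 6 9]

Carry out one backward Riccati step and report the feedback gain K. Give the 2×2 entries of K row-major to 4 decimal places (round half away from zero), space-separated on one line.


BᵀP = [26.1250 39.0000; 2.5000 3.0000]
S = R + BᵀPB = [2 0; 0 2] + [169.0625 13.2500; 13.2500 2.0000] = [171.0625 13.2500; 13.2500 4.0000]
BᵀPA = [-143.5000 -103.7500; -13.0000 -7.0000]
K = S⁻¹·BᵀPA = [-0.7898 -0.6335; -0.6339 0.3484]
A−BK = [-2.3374 1.6199; 1.5252 -1.1176]
AᵀP(A−BK) = [3.4267 -0.3765; -0.3765 1.7142]
P' = Q + AᵀP(A−BK) = [9.6767 5.6235; 5.6235 10.7142]
tr(P') = 20.3909

-0.7898 -0.6335 -0.6339 0.3484


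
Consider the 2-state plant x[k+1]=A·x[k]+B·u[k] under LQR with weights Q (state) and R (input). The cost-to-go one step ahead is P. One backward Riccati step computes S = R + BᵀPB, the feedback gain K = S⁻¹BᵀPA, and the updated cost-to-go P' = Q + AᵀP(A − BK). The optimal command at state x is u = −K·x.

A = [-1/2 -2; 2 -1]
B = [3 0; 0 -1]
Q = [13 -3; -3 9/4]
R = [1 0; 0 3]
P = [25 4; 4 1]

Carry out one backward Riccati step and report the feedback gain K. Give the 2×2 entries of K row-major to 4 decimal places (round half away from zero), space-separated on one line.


-0.0711 -0.7105 -0.2132 0.1184

BᵀP = [75.0000 12.0000; -4.0000 -1.0000]
S = R + BᵀPB = [1 0; 0 3] + [225.0000 -12.0000; -12.0000 1.0000] = [226.0000 -12.0000; -12.0000 4.0000]
BᵀPA = [-13.5000 -162.0000; 0.0000 9.0000]
K = S⁻¹·BᵀPA = [-0.0711 -0.7105; -0.2132 0.1184]
A−BK = [-0.2868 0.1316; 1.7868 -0.8816]
AᵀP(A−BK) = [1.2908 -0.5921; -0.5921 0.8289]
P' = Q + AᵀP(A−BK) = [14.2908 -3.5921; -3.5921 3.0789]
tr(P') = 17.3697


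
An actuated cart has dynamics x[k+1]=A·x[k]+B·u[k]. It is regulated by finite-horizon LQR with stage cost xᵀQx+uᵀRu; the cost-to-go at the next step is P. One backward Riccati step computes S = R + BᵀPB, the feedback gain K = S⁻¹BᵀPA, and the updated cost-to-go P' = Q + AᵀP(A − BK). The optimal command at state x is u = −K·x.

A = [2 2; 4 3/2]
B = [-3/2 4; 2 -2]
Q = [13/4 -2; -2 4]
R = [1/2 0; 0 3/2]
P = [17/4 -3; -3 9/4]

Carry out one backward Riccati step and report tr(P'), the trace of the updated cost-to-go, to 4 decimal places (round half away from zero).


BᵀP = [-12.3750 9.0000; 23.0000 -16.5000]
S = R + BᵀPB = [1/2 0; 0 3/2] + [36.5625 -67.5000; -67.5000 125.0000] = [37.0625 -67.5000; -67.5000 126.5000]
BᵀPA = [11.2500 -11.2500; -20.0000 21.2500]
K = S⁻¹·BᵀPA = [0.5533 0.0851; 0.1371 0.2134]
A−BK = [2.2814 1.2741; 3.1677 1.7566]
AᵀP(A−BK) = [1.5181 0.8105; 0.8105 0.4853]
P' = Q + AᵀP(A−BK) = [4.7681 -1.1895; -1.1895 4.4853]
tr(P') = 9.2534

9.2534


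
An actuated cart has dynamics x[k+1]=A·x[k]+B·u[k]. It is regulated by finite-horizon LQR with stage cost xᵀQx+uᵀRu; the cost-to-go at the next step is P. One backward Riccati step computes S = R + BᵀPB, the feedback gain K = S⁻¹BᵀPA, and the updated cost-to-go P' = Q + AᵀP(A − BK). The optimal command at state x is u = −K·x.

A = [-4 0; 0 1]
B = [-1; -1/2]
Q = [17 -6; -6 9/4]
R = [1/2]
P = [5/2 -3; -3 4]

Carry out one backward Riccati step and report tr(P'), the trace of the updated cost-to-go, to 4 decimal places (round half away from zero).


46.2500

BᵀP = [-1.0000 1.0000]
S = R + BᵀPB = [1/2] + [0.5000] = [1.0000]
BᵀPA = [4.0000 1.0000]
K = S⁻¹·BᵀPA = [4.0000 1.0000]
A−BK = [0.0000 1.0000; 2.0000 1.5000]
AᵀP(A−BK) = [24.0000 8.0000; 8.0000 3.0000]
P' = Q + AᵀP(A−BK) = [41.0000 2.0000; 2.0000 5.2500]
tr(P') = 46.2500


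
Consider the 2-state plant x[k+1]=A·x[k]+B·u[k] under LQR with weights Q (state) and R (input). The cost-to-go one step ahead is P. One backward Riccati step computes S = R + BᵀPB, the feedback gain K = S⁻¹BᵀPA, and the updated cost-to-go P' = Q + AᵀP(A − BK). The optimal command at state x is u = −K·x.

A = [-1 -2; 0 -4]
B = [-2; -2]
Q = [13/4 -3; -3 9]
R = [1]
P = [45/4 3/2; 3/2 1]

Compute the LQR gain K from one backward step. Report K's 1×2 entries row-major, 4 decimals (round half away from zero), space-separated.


0.4113 1.1452

BᵀP = [-25.5000 -5.0000]
S = R + BᵀPB = [1] + [61.0000] = [62.0000]
BᵀPA = [25.5000 71.0000]
K = S⁻¹·BᵀPA = [0.4113 1.1452]
A−BK = [-0.1774 0.2903; 0.8226 -1.7097]
AᵀP(A−BK) = [0.7621 -0.7016; -0.7016 3.6935]
P' = Q + AᵀP(A−BK) = [4.0121 -3.7016; -3.7016 12.6935]
tr(P') = 16.7056


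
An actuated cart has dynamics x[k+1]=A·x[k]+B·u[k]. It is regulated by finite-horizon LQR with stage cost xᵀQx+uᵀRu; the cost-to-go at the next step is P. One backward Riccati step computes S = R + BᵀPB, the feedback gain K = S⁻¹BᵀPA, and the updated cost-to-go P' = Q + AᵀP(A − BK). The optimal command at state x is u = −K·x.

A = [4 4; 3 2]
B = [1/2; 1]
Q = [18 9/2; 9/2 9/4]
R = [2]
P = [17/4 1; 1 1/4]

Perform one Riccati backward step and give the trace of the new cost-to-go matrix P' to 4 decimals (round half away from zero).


103.6014

BᵀP = [3.1250 0.7500]
S = R + BᵀPB = [2] + [2.3125] = [4.3125]
BᵀPA = [14.7500 14.0000]
K = S⁻¹·BᵀPA = [3.4203 3.2464]
A−BK = [2.2899 2.3768; -0.4203 -1.2464]
AᵀP(A−BK) = [43.8007 41.6159; 41.6159 39.5507]
P' = Q + AᵀP(A−BK) = [61.8007 46.1159; 46.1159 41.8007]
tr(P') = 103.6014


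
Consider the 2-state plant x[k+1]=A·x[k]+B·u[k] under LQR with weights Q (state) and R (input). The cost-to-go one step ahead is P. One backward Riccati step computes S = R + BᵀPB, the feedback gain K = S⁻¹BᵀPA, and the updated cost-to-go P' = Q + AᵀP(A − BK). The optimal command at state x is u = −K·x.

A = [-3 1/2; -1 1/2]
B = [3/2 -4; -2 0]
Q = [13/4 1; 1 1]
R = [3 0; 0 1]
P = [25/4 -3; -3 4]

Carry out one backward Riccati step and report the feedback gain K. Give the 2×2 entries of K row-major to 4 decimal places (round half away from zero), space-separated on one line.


BᵀP = [15.3750 -12.5000; -25.0000 12.0000]
S = R + BᵀPB = [3 0; 0 1] + [48.0625 -61.5000; -61.5000 100.0000] = [51.0625 -61.5000; -61.5000 101.0000]
BᵀPA = [-33.6250 1.4375; 63.0000 -6.5000]
K = S⁻¹·BᵀPA = [0.3479 -0.1851; 0.8356 -0.1771]
A−BK = [-0.1794 0.0694; -0.3042 0.1297]
AᵀP(A−BK) = [1.3052 -0.4437; -0.4437 0.1776]
P' = Q + AᵀP(A−BK) = [4.5552 0.5563; 0.5563 1.1776]
tr(P') = 5.7328

0.3479 -0.1851 0.8356 -0.1771


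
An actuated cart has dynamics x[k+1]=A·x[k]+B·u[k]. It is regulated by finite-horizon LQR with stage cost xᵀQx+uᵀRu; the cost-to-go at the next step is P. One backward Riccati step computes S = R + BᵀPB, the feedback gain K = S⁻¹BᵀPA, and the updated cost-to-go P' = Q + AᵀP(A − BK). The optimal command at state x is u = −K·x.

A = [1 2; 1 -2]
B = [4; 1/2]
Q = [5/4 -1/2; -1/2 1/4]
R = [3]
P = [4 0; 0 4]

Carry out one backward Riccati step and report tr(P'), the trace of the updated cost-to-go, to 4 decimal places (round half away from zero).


25.2059

BᵀP = [16.0000 2.0000]
S = R + BᵀPB = [3] + [65.0000] = [68.0000]
BᵀPA = [18.0000 28.0000]
K = S⁻¹·BᵀPA = [0.2647 0.4118]
A−BK = [-0.0588 0.3529; 0.8676 -2.2059]
AᵀP(A−BK) = [3.2353 -7.4118; -7.4118 20.4706]
P' = Q + AᵀP(A−BK) = [4.4853 -7.9118; -7.9118 20.7206]
tr(P') = 25.2059


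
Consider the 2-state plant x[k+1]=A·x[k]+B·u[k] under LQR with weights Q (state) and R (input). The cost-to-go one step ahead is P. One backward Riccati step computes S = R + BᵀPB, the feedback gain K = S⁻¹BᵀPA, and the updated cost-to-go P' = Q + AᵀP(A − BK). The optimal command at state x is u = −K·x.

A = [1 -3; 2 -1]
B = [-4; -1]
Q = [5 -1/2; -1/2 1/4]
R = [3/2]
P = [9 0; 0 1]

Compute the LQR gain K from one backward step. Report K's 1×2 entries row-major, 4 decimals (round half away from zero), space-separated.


-0.2594 0.7440

BᵀP = [-36.0000 -1.0000]
S = R + BᵀPB = [3/2] + [145.0000] = [146.5000]
BᵀPA = [-38.0000 109.0000]
K = S⁻¹·BᵀPA = [-0.2594 0.7440]
A−BK = [-0.0375 -0.0239; 1.7406 -0.2560]
AᵀP(A−BK) = [3.1433 -0.7270; -0.7270 0.9010]
P' = Q + AᵀP(A−BK) = [8.1433 -1.2270; -1.2270 1.1510]
tr(P') = 9.2944


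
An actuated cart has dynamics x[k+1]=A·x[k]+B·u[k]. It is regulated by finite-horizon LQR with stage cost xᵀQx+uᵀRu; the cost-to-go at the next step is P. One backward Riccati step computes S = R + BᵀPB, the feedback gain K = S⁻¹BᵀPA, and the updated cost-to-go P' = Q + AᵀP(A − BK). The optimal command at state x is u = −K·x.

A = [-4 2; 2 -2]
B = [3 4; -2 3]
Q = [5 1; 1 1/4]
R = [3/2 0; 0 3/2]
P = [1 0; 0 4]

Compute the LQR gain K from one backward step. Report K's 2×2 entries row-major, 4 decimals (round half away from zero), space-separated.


BᵀP = [3.0000 -8.0000; 4.0000 12.0000]
S = R + BᵀPB = [3/2 0; 0 3/2] + [25.0000 -12.0000; -12.0000 52.0000] = [26.5000 -12.0000; -12.0000 53.5000]
BᵀPA = [-28.0000 22.0000; 8.0000 -16.0000]
K = S⁻¹·BᵀPA = [-1.1007 0.7733; -0.0974 -0.1256]
A−BK = [-0.3085 0.1825; 0.0907 -0.0765]
AᵀP(A−BK) = [1.9596 -1.3425; -1.3425 0.9774]
P' = Q + AᵀP(A−BK) = [6.9596 -0.3425; -0.3425 1.2274]
tr(P') = 8.1870

-1.1007 0.7733 -0.0974 -0.1256


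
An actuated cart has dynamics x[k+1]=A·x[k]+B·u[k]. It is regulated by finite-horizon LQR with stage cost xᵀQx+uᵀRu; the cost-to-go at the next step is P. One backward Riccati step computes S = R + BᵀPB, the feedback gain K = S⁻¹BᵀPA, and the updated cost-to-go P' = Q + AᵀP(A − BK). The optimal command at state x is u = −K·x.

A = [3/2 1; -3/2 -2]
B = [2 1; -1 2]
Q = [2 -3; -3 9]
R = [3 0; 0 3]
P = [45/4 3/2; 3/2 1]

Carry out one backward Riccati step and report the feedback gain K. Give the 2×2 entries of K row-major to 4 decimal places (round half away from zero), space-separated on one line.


BᵀP = [21.0000 2.0000; 14.2500 3.5000]
S = R + BᵀPB = [3 0; 0 3] + [40.0000 25.0000; 25.0000 21.2500] = [43.0000 25.0000; 25.0000 24.2500]
BᵀPA = [28.5000 17.0000; 16.1250 7.2500]
K = S⁻¹·BᵀPA = [0.6894 0.5530; -0.0458 -0.2711]
A−BK = [0.1670 0.1652; -0.7190 -0.9048]
AᵀP(A−BK) = [1.9026 1.7370; 1.7370 1.8151]
P' = Q + AᵀP(A−BK) = [3.9026 -1.2630; -1.2630 10.8151]
tr(P') = 14.7177

0.6894 0.5530 -0.0458 -0.2711


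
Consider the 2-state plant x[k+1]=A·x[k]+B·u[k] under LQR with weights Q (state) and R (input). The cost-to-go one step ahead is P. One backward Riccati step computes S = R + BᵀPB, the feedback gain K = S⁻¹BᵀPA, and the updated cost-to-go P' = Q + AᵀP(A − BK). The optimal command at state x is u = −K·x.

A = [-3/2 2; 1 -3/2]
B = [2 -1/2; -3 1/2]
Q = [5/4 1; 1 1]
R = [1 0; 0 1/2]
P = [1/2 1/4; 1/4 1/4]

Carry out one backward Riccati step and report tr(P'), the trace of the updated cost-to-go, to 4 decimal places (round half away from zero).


3.3539

BᵀP = [0.2500 -0.2500; -0.1250 0.0000]
S = R + BᵀPB = [1 0; 0 1/2] + [1.2500 -0.2500; -0.2500 0.0625] = [2.2500 -0.2500; -0.2500 0.5625]
BᵀPA = [-0.6250 0.8750; 0.1875 -0.2500]
K = S⁻¹·BᵀPA = [-0.2532 0.3571; 0.2208 -0.2857]
A−BK = [-0.8831 1.1429; 0.1299 -0.2857]
AᵀP(A−BK) = [0.4253 -0.5357; -0.5357 0.6786]
P' = Q + AᵀP(A−BK) = [1.6753 0.4643; 0.4643 1.6786]
tr(P') = 3.3539


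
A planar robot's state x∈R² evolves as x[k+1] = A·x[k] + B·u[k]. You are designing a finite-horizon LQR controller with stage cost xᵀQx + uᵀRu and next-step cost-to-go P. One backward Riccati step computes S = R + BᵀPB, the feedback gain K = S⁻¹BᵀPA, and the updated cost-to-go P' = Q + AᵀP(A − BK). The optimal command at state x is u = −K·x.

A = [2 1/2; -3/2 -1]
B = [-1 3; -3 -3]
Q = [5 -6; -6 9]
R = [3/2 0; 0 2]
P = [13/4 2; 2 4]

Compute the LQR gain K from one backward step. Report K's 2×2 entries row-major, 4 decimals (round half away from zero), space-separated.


-0.1086 0.1251 0.5775 0.1950

BᵀP = [-9.2500 -14.0000; 3.7500 -6.0000]
S = R + BᵀPB = [3/2 0; 0 2] + [51.2500 14.2500; 14.2500 29.2500] = [52.7500 14.2500; 14.2500 31.2500]
BᵀPA = [2.5000 9.3750; 16.5000 7.8750]
K = S⁻¹·BᵀPA = [-0.1086 0.1251; 0.5775 0.1950]
A−BK = [0.1588 0.0401; -0.0933 -0.0399]
AᵀP(A−BK) = [0.7423 0.2203; 0.2203 0.1047]
P' = Q + AᵀP(A−BK) = [5.7423 -5.7797; -5.7797 9.1047]
tr(P') = 14.8470


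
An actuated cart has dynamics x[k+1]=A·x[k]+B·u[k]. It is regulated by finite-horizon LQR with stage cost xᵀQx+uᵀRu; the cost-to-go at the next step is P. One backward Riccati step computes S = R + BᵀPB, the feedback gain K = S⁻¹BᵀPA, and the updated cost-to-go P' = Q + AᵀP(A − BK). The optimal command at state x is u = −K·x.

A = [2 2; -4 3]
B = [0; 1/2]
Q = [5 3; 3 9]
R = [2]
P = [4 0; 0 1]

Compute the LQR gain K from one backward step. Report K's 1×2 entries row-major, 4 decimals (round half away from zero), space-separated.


-0.8889 0.6667

BᵀP = [0.0000 0.5000]
S = R + BᵀPB = [2] + [0.2500] = [2.2500]
BᵀPA = [-2.0000 1.5000]
K = S⁻¹·BᵀPA = [-0.8889 0.6667]
A−BK = [2.0000 2.0000; -3.5556 2.6667]
AᵀP(A−BK) = [30.2222 5.3333; 5.3333 24.0000]
P' = Q + AᵀP(A−BK) = [35.2222 8.3333; 8.3333 33.0000]
tr(P') = 68.2222


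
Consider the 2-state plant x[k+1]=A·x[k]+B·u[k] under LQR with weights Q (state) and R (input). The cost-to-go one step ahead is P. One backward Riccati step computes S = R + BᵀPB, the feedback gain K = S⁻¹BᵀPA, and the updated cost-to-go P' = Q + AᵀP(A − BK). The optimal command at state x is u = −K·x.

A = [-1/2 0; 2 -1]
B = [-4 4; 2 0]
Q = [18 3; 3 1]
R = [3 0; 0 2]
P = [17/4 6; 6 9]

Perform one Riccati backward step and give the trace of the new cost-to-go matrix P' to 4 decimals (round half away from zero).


21.8024

BᵀP = [-5.0000 -6.0000; 17.0000 24.0000]
S = R + BᵀPB = [3 0; 0 2] + [8.0000 -20.0000; -20.0000 68.0000] = [11.0000 -20.0000; -20.0000 70.0000]
BᵀPA = [-9.5000 6.0000; 39.5000 -24.0000]
K = S⁻¹·BᵀPA = [0.3378 -0.1622; 0.6608 -0.3892]
A−BK = [-1.7919 0.9081; 1.3243 -0.6757]
AᵀP(A−BK) = [2.1699 -1.1676; -1.1676 0.6324]
P' = Q + AᵀP(A−BK) = [20.1699 1.8324; 1.8324 1.6324]
tr(P') = 21.8024


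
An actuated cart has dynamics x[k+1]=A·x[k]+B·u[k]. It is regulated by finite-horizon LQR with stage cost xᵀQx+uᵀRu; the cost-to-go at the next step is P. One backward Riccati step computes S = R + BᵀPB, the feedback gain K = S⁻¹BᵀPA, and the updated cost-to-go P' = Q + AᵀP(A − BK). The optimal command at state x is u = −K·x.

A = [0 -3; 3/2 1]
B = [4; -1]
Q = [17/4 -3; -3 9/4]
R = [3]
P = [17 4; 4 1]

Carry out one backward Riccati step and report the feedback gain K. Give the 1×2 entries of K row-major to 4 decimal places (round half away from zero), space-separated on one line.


BᵀP = [64.0000 15.0000]
S = R + BᵀPB = [3] + [241.0000] = [244.0000]
BᵀPA = [22.5000 -177.0000]
K = S⁻¹·BᵀPA = [0.0922 -0.7254]
A−BK = [-0.3689 -0.0984; 1.5922 0.2746]
AᵀP(A−BK) = [0.1752 -0.1783; -0.1783 1.6025]
P' = Q + AᵀP(A−BK) = [4.4252 -3.1783; -3.1783 3.8525]
tr(P') = 8.2777

0.0922 -0.7254


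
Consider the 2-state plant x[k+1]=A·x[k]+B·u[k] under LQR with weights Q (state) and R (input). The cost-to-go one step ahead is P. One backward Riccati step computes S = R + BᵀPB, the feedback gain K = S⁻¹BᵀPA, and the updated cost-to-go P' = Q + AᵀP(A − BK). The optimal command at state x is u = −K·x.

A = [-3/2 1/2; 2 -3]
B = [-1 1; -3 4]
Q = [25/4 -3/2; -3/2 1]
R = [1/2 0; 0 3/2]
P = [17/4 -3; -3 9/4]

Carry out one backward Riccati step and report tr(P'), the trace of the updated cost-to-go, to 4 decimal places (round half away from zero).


13.9169

BᵀP = [4.7500 -3.7500; -7.7500 6.0000]
S = R + BᵀPB = [1/2 0; 0 3/2] + [6.5000 -10.2500; -10.2500 16.2500] = [7.0000 -10.2500; -10.2500 17.7500]
BᵀPA = [-14.6250 13.6250; 23.6250 -21.8750]
K = S⁻¹·BᵀPA = [-0.9088 0.9186; 0.8062 -0.7020]
A−BK = [-3.2150 2.1205; -3.9511 2.5635]
AᵀP(A−BK) = [4.2252 -3.1698; -3.1698 2.4418]
P' = Q + AᵀP(A−BK) = [10.4752 -4.6698; -4.6698 3.4418]
tr(P') = 13.9169


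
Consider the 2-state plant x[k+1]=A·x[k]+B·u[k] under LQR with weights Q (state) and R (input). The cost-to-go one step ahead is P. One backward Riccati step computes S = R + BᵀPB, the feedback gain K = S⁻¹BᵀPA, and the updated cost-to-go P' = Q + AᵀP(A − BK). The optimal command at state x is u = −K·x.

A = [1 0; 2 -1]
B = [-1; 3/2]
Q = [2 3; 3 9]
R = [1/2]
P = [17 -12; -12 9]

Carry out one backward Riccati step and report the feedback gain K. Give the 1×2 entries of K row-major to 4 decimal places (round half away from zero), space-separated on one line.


0.2169 -0.3458

BᵀP = [-35.0000 25.5000]
S = R + BᵀPB = [1/2] + [73.2500] = [73.7500]
BᵀPA = [16.0000 -25.5000]
K = S⁻¹·BᵀPA = [0.2169 -0.3458]
A−BK = [1.2169 -0.3458; 1.6746 -0.4814]
AᵀP(A−BK) = [1.5288 -0.4678; -0.4678 0.1831]
P' = Q + AᵀP(A−BK) = [3.5288 2.5322; 2.5322 9.1831]
tr(P') = 12.7119


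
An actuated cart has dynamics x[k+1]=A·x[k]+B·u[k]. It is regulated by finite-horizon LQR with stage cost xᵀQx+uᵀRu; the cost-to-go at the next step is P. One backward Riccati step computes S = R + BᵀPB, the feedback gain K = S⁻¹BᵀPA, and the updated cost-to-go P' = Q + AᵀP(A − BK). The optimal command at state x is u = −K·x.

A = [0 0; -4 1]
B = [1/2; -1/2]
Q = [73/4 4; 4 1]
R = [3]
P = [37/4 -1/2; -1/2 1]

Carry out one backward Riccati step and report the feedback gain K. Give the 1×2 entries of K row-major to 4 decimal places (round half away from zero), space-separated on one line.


0.5161 -0.1290

BᵀP = [4.8750 -0.7500]
S = R + BᵀPB = [3] + [2.8125] = [5.8125]
BᵀPA = [3.0000 -0.7500]
K = S⁻¹·BᵀPA = [0.5161 -0.1290]
A−BK = [-0.2581 0.0645; -3.7419 0.9355]
AᵀP(A−BK) = [14.4516 -3.6129; -3.6129 0.9032]
P' = Q + AᵀP(A−BK) = [32.7016 0.3871; 0.3871 1.9032]
tr(P') = 34.6048


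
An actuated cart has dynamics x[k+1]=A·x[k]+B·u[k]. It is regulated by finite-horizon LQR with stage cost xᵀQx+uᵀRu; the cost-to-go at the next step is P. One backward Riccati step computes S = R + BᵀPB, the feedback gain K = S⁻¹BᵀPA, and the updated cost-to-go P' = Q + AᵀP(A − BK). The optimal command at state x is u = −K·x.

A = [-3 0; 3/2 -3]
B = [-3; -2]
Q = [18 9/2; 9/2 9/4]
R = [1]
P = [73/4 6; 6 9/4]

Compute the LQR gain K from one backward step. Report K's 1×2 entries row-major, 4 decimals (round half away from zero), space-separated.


0.6761 0.2741

BᵀP = [-66.7500 -22.5000]
S = R + BᵀPB = [1] + [245.2500] = [246.2500]
BᵀPA = [166.5000 67.5000]
K = S⁻¹·BᵀPA = [0.6761 0.2741]
A−BK = [-0.9716 0.8223; 2.8523 -2.4518]
AᵀP(A−BK) = [2.7348 -1.7646; -1.7646 1.7475]
P' = Q + AᵀP(A−BK) = [20.7348 2.7354; 2.7354 3.9975]
tr(P') = 24.7323


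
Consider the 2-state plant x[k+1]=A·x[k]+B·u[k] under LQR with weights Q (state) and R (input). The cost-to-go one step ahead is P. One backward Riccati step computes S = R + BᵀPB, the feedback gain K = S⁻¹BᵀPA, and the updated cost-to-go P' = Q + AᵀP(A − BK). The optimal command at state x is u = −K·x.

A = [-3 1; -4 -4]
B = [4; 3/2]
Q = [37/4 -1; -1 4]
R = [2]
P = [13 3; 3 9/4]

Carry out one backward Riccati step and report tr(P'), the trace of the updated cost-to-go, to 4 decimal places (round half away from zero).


50.6097

BᵀP = [56.5000 15.3750]
S = R + BᵀPB = [2] + [249.0625] = [251.0625]
BᵀPA = [-231.0000 -5.0000]
K = S⁻¹·BᵀPA = [-0.9201 -0.0199]
A−BK = [0.6804 1.0797; -2.6199 -3.9701]
AᵀP(A−BK) = [12.4593 16.3996; 16.3996 24.9004]
P' = Q + AᵀP(A−BK) = [21.7093 15.3996; 15.3996 28.9004]
tr(P') = 50.6097


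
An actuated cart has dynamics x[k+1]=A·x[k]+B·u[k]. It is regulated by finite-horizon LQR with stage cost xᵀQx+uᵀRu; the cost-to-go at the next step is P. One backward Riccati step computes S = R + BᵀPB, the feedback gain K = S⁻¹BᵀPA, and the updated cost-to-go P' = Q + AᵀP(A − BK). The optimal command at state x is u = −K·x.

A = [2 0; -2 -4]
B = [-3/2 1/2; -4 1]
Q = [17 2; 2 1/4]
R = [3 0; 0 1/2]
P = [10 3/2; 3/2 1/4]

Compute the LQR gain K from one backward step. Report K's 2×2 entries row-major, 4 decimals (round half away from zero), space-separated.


-0.4752 0.1846 0.9402 -0.3077

BᵀP = [-21.0000 -3.2500; 6.5000 1.0000]
S = R + BᵀPB = [3 0; 0 1/2] + [44.5000 -13.7500; -13.7500 4.2500] = [47.5000 -13.7500; -13.7500 4.7500]
BᵀPA = [-35.5000 13.0000; 11.0000 -4.0000]
K = S⁻¹·BᵀPA = [-0.4752 0.1846; 0.9402 -0.3077]
A−BK = [0.8171 0.4308; -4.8410 -2.9538]
AᵀP(A−BK) = [1.7880 -0.0615; -0.0615 0.3692]
P' = Q + AᵀP(A−BK) = [18.7880 1.9385; 1.9385 0.6192]
tr(P') = 19.4073


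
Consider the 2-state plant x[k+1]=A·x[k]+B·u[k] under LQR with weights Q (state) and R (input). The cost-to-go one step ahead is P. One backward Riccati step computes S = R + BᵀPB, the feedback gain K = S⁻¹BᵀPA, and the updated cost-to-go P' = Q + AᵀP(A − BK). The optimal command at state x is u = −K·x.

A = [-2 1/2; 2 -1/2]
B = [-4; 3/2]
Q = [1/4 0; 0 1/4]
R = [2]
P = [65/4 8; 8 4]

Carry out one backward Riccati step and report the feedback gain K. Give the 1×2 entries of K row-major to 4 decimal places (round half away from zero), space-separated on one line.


0.3086 -0.0771

BᵀP = [-53.0000 -26.0000]
S = R + BᵀPB = [2] + [173.0000] = [175.0000]
BᵀPA = [54.0000 -13.5000]
K = S⁻¹·BᵀPA = [0.3086 -0.0771]
A−BK = [-0.7657 0.1914; 1.5371 -0.3843]
AᵀP(A−BK) = [0.3371 -0.0843; -0.0843 0.0211]
P' = Q + AᵀP(A−BK) = [0.5871 -0.0843; -0.0843 0.2711]
tr(P') = 0.8582


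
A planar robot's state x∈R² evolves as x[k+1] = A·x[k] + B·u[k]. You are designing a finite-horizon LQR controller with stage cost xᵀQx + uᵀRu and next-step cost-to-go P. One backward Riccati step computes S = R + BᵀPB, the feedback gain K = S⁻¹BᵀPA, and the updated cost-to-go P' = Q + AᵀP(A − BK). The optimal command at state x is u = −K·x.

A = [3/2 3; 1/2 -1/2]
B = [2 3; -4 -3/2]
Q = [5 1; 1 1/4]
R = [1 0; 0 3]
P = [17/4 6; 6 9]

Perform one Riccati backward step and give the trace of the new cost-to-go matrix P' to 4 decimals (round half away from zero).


BᵀP = [-15.5000 -24.0000; 3.7500 4.5000]
S = R + BᵀPB = [1 0; 0 3] + [65.0000 -10.5000; -10.5000 4.5000] = [66.0000 -10.5000; -10.5000 7.5000]
BᵀPA = [-35.2500 -34.5000; 7.8750 9.0000]
K = S⁻¹·BᵀPA = [-0.4722 -0.4269; 0.3889 0.6023]
A−BK = [1.2778 2.0468; -0.8056 -1.3041]
AᵀP(A−BK) = [1.1042 1.5833; 1.5833 2.3509]
P' = Q + AᵀP(A−BK) = [6.1042 2.5833; 2.5833 2.6009]
tr(P') = 8.7050

8.7050


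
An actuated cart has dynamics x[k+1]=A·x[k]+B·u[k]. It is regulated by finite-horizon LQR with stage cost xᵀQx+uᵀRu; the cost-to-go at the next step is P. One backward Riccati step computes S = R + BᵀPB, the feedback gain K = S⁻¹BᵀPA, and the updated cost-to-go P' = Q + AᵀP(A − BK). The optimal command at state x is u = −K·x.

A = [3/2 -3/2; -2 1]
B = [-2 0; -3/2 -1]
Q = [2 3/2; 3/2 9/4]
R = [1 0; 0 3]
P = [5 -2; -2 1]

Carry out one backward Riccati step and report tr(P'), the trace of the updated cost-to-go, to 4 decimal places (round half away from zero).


BᵀP = [-7.0000 2.5000; 2.0000 -1.0000]
S = R + BᵀPB = [1 0; 0 3] + [10.2500 -2.5000; -2.5000 1.0000] = [11.2500 -2.5000; -2.5000 4.0000]
BᵀPA = [-15.5000 13.0000; 5.0000 -4.0000]
K = S⁻¹·BᵀPA = [-1.2774 1.0839; 0.4516 -0.3226]
A−BK = [-1.0548 0.6677; -3.4645 2.3032]
AᵀP(A−BK) = [5.1919 -3.8371; -3.8371 2.8694]
P' = Q + AᵀP(A−BK) = [7.1919 -2.3371; -2.3371 5.1194]
tr(P') = 12.3113

12.3113


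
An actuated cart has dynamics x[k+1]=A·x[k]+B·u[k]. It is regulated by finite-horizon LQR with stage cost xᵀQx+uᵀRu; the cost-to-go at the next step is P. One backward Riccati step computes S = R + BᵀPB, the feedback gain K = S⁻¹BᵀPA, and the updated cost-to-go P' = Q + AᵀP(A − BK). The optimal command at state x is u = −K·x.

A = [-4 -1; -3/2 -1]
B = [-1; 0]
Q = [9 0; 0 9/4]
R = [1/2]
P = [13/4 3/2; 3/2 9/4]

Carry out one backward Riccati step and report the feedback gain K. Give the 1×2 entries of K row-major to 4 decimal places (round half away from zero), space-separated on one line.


4.0667 1.2667

BᵀP = [-3.2500 -1.5000]
S = R + BᵀPB = [1/2] + [3.2500] = [3.7500]
BᵀPA = [15.2500 4.7500]
K = S⁻¹·BᵀPA = [4.0667 1.2667]
A−BK = [0.0667 0.2667; -1.5000 -1.0000]
AᵀP(A−BK) = [13.0458 5.3083; 5.3083 2.4833]
P' = Q + AᵀP(A−BK) = [22.0458 5.3083; 5.3083 4.7333]
tr(P') = 26.7792


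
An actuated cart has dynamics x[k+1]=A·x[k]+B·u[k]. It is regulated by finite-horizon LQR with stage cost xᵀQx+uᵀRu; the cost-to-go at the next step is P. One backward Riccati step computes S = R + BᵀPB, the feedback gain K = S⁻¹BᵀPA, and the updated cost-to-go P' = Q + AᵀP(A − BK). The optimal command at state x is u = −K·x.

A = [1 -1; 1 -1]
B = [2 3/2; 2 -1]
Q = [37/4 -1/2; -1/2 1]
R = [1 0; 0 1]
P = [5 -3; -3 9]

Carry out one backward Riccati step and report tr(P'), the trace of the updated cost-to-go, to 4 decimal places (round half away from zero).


BᵀP = [4.0000 12.0000; 10.5000 -13.5000]
S = R + BᵀPB = [1 0; 0 1] + [32.0000 -6.0000; -6.0000 29.2500] = [33.0000 -6.0000; -6.0000 30.2500]
BᵀPA = [16.0000 -16.0000; -3.0000 3.0000]
K = S⁻¹·BᵀPA = [0.4843 -0.4843; -0.0031 0.0031]
A−BK = [0.0361 -0.0361; 0.0283 -0.0283]
AᵀP(A−BK) = [0.2421 -0.2421; -0.2421 0.2421]
P' = Q + AᵀP(A−BK) = [9.4921 -0.7421; -0.7421 1.2421]
tr(P') = 10.7343

10.7343


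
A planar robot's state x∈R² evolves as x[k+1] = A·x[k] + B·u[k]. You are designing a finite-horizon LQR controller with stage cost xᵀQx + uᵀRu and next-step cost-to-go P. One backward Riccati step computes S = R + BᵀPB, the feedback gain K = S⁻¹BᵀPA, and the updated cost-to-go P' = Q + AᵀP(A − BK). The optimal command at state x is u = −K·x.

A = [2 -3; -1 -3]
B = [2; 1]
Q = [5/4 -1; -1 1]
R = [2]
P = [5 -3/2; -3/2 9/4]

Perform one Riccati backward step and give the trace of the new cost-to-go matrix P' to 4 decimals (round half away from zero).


BᵀP = [8.5000 -0.7500]
S = R + BᵀPB = [2] + [16.2500] = [18.2500]
BᵀPA = [17.7500 -23.2500]
K = S⁻¹·BᵀPA = [0.9726 -1.2740]
A−BK = [0.0548 -0.4521; -1.9726 -1.7260]
AᵀP(A−BK) = [10.9863 3.8630; 3.8630 8.6301]
P' = Q + AᵀP(A−BK) = [12.2363 2.8630; 2.8630 9.6301]
tr(P') = 21.8664

21.8664


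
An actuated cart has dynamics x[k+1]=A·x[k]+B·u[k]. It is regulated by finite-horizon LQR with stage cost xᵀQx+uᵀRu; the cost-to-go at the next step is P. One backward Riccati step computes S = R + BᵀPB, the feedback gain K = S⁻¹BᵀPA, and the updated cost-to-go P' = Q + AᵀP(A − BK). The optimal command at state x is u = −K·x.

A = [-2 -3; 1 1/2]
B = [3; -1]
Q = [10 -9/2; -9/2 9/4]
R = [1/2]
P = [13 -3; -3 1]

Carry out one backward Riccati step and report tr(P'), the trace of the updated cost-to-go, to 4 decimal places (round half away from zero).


BᵀP = [42.0000 -10.0000]
S = R + BᵀPB = [1/2] + [136.0000] = [136.5000]
BᵀPA = [-94.0000 -131.0000]
K = S⁻¹·BᵀPA = [-0.6886 -0.9597]
A−BK = [0.0659 -0.1209; 0.3114 -0.4597]
AᵀP(A−BK) = [0.2674 0.2875; 0.2875 0.5284]
P' = Q + AᵀP(A−BK) = [10.2674 -4.2125; -4.2125 2.7784]
tr(P') = 13.0458

13.0458


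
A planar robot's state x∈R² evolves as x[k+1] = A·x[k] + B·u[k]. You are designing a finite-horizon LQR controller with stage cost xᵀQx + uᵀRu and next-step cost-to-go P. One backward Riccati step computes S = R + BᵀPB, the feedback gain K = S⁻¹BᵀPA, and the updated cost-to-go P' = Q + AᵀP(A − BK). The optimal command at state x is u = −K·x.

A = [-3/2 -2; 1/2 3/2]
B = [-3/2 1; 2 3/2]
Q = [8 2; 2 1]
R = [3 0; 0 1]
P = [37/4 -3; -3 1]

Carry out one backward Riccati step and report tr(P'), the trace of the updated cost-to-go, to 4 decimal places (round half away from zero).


BᵀP = [-19.8750 6.5000; 4.7500 -1.5000]
S = R + BᵀPB = [3 0; 0 1] + [42.8125 -10.1250; -10.1250 2.5000] = [45.8125 -10.1250; -10.1250 3.5000]
BᵀPA = [33.0625 49.5000; -7.8750 -11.7500]
K = S⁻¹·BᵀPA = [0.6223 0.9387; -0.4499 -0.6417]
A−BK = [-0.1167 0.0497; -0.0697 0.5852]
AᵀP(A−BK) = [1.4461 2.1618; 2.1618 3.2459]
P' = Q + AᵀP(A−BK) = [9.4461 4.1618; 4.1618 4.2459]
tr(P') = 13.6920

13.6920
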